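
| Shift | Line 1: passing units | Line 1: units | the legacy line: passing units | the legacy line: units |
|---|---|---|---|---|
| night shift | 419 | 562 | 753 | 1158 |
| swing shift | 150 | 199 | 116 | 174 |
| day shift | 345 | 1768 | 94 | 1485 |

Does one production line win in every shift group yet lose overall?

No

Night shift: Line 1 419/562 = 74.6%, the legacy line 753/1158 = 65.0% → Line 1
Swing shift: Line 1 150/199 = 75.4%, the legacy line 116/174 = 66.7% → Line 1
Day shift: Line 1 345/1768 = 19.5%, the legacy line 94/1485 = 6.3% → Line 1
Overall: Line 1 914/2529 = 36.1%, the legacy line 963/2817 = 34.2% → Line 1
Line 1 wins overall and in every shift group — no reversal.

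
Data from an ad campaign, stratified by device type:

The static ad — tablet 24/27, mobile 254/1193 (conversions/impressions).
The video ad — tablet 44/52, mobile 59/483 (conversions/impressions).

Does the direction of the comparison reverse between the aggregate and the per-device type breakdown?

Tablet: the static ad 24/27 = 88.9%, the video ad 44/52 = 84.6% → the static ad
Mobile: the static ad 254/1193 = 21.3%, the video ad 59/483 = 12.2% → the static ad
Overall: the static ad 278/1220 = 22.8%, the video ad 103/535 = 19.3% → the static ad
The static ad wins overall and in every device group — no reversal.

No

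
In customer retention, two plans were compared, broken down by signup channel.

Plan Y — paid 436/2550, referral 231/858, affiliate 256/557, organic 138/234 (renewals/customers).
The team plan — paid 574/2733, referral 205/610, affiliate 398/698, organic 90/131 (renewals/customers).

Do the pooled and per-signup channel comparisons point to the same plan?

Yes

Paid: Plan Y 436/2550 = 17.1%, the team plan 574/2733 = 21.0% → the team plan
Referral: Plan Y 231/858 = 26.9%, the team plan 205/610 = 33.6% → the team plan
Affiliate: Plan Y 256/557 = 46.0%, the team plan 398/698 = 57.0% → the team plan
Organic: Plan Y 138/234 = 59.0%, the team plan 90/131 = 68.7% → the team plan
Overall: Plan Y 1061/4199 = 25.3%, the team plan 1267/4172 = 30.4% → the team plan
The team plan wins overall and in every signup group — no reversal.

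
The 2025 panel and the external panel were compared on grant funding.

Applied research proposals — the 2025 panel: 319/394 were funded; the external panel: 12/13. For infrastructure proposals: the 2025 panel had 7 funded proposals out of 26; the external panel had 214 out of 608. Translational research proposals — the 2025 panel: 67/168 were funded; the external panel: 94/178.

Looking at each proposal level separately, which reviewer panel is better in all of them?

the external panel

Applied research: the 2025 panel 319/394 = 81.0%, the external panel 12/13 = 92.3% → the external panel
Infrastructure: the 2025 panel 7/26 = 26.9%, the external panel 214/608 = 35.2% → the external panel
Translational research: the 2025 panel 67/168 = 39.9%, the external panel 94/178 = 52.8% → the external panel
The external panel has the higher rate in all 3 groups.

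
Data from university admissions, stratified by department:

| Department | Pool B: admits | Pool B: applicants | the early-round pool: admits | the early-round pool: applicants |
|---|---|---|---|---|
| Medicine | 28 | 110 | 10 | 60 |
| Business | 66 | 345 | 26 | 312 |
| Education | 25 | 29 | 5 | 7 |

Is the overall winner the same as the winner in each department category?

Medicine: Pool B 28/110 = 25.5%, the early-round pool 10/60 = 16.7% → Pool B
Business: Pool B 66/345 = 19.1%, the early-round pool 26/312 = 8.3% → Pool B
Education: Pool B 25/29 = 86.2%, the early-round pool 5/7 = 71.4% → Pool B
Overall: Pool B 119/484 = 24.6%, the early-round pool 41/379 = 10.8% → Pool B
Pool B wins overall and in every department group — no reversal.

Yes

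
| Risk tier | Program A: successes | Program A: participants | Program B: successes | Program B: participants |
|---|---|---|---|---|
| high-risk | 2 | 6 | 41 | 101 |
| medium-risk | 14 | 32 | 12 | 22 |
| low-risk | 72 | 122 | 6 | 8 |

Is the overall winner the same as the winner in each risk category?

High-risk: Program A 2/6 = 33.3%, Program B 41/101 = 40.6% → Program B
Medium-risk: Program A 14/32 = 43.8%, Program B 12/22 = 54.5% → Program B
Low-risk: Program A 72/122 = 59.0%, Program B 6/8 = 75.0% → Program B
Overall: Program A 88/160 = 55.0%, Program B 59/131 = 45.0% → Program A
Program B wins each risk group but Program A wins overall — the comparison reverses. Program B's participants skew toward high-risk, which has a lower base rate.

No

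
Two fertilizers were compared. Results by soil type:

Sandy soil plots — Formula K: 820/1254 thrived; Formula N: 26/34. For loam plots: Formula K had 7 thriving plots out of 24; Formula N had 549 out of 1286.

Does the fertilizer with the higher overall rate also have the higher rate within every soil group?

Sandy soil: Formula K 820/1254 = 65.4%, Formula N 26/34 = 76.5% → Formula N
Loam: Formula K 7/24 = 29.2%, Formula N 549/1286 = 42.7% → Formula N
Overall: Formula K 827/1278 = 64.7%, Formula N 575/1320 = 43.6% → Formula K
Formula N wins each soil group but Formula K wins overall — the comparison reverses. Formula N's plots skew toward loam, which has a lower base rate.

No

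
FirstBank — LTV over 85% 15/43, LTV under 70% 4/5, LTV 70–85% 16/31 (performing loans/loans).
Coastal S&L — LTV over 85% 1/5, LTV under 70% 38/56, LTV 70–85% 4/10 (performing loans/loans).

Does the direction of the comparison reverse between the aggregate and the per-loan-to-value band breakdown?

Yes

LTV over 85%: FirstBank 15/43 = 34.9%, Coastal S&L 1/5 = 20.0% → FirstBank
LTV under 70%: FirstBank 4/5 = 80.0%, Coastal S&L 38/56 = 67.9% → FirstBank
LTV 70–85%: FirstBank 16/31 = 51.6%, Coastal S&L 4/10 = 40.0% → FirstBank
Overall: FirstBank 35/79 = 44.3%, Coastal S&L 43/71 = 60.6% → Coastal S&L
FirstBank wins each loan-to-value group but Coastal S&L wins overall — the comparison reverses. FirstBank's loans skew toward LTV over 85%, which has a lower base rate.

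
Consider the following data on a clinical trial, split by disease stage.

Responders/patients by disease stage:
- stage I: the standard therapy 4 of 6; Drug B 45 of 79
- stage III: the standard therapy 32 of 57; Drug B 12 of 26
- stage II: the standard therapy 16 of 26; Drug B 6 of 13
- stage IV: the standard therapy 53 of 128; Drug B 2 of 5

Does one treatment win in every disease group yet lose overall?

Yes

Stage I: the standard therapy 4/6 = 66.7%, Drug B 45/79 = 57.0% → the standard therapy
Stage III: the standard therapy 32/57 = 56.1%, Drug B 12/26 = 46.2% → the standard therapy
Stage II: the standard therapy 16/26 = 61.5%, Drug B 6/13 = 46.2% → the standard therapy
Stage IV: the standard therapy 53/128 = 41.4%, Drug B 2/5 = 40.0% → the standard therapy
Overall: the standard therapy 105/217 = 48.4%, Drug B 65/123 = 52.8% → Drug B
The standard therapy wins each disease group but Drug B wins overall — the comparison reverses. The standard therapy's patients skew toward stage IV, which has a lower base rate.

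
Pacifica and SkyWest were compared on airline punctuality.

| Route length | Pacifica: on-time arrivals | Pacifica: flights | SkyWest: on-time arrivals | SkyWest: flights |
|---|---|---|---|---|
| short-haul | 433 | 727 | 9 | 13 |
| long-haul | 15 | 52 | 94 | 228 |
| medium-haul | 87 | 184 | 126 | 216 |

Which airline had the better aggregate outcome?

Pacifica

Short-haul: Pacifica 433/727 = 59.6%, SkyWest 9/13 = 69.2% → SkyWest
Long-haul: Pacifica 15/52 = 28.8%, SkyWest 94/228 = 41.2% → SkyWest
Medium-haul: Pacifica 87/184 = 47.3%, SkyWest 126/216 = 58.3% → SkyWest
Overall: Pacifica 535/963 = 55.6%, SkyWest 229/457 = 50.1% → Pacifica
(SkyWest wins every route group but Pacifica wins overall — SkyWest's flights skew toward the low-rate long-haul group.)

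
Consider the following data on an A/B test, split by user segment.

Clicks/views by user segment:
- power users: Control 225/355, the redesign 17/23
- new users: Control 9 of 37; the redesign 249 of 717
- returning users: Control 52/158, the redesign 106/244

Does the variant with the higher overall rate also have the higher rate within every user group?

No

Power users: Control 225/355 = 63.4%, the redesign 17/23 = 73.9% → the redesign
New users: Control 9/37 = 24.3%, the redesign 249/717 = 34.7% → the redesign
Returning users: Control 52/158 = 32.9%, the redesign 106/244 = 43.4% → the redesign
Overall: Control 286/550 = 52.0%, the redesign 372/984 = 37.8% → Control
The redesign wins each user group but Control wins overall — the comparison reverses. The redesign's views skew toward new users, which has a lower base rate.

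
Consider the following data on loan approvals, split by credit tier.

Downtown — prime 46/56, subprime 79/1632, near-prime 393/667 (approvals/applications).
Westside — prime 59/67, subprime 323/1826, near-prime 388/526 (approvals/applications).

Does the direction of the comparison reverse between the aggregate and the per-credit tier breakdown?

Prime: Downtown 46/56 = 82.1%, Westside 59/67 = 88.1% → Westside
Subprime: Downtown 79/1632 = 4.8%, Westside 323/1826 = 17.7% → Westside
Near-prime: Downtown 393/667 = 58.9%, Westside 388/526 = 73.8% → Westside
Overall: Downtown 518/2355 = 22.0%, Westside 770/2419 = 31.8% → Westside
Westside wins overall and in every credit group — no reversal.

No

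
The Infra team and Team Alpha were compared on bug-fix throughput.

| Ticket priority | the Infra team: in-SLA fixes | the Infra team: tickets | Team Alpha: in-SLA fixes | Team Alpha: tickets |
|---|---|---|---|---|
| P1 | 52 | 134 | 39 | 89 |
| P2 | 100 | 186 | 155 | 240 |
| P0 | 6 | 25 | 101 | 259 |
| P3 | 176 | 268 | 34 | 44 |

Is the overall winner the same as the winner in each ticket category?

P1: the Infra team 52/134 = 38.8%, Team Alpha 39/89 = 43.8% → Team Alpha
P2: the Infra team 100/186 = 53.8%, Team Alpha 155/240 = 64.6% → Team Alpha
P0: the Infra team 6/25 = 24.0%, Team Alpha 101/259 = 39.0% → Team Alpha
P3: the Infra team 176/268 = 65.7%, Team Alpha 34/44 = 77.3% → Team Alpha
Overall: the Infra team 334/613 = 54.5%, Team Alpha 329/632 = 52.1% → the Infra team
Team Alpha wins each ticket group but the Infra team wins overall — the comparison reverses. Team Alpha's tickets skew toward P0, which has a lower base rate.

No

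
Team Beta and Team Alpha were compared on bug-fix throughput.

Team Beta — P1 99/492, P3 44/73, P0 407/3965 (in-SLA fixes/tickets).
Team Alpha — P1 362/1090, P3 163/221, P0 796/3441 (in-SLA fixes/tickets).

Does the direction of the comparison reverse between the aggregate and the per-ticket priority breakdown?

P1: Team Beta 99/492 = 20.1%, Team Alpha 362/1090 = 33.2% → Team Alpha
P3: Team Beta 44/73 = 60.3%, Team Alpha 163/221 = 73.8% → Team Alpha
P0: Team Beta 407/3965 = 10.3%, Team Alpha 796/3441 = 23.1% → Team Alpha
Overall: Team Beta 550/4530 = 12.1%, Team Alpha 1321/4752 = 27.8% → Team Alpha
Team Alpha wins overall and in every ticket group — no reversal.

No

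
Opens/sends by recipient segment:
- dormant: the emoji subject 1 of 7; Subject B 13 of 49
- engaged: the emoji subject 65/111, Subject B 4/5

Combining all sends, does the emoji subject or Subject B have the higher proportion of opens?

the emoji subject

Dormant: the emoji subject 1/7 = 14.3%, Subject B 13/49 = 26.5% → Subject B
Engaged: the emoji subject 65/111 = 58.6%, Subject B 4/5 = 80.0% → Subject B
Overall: the emoji subject 66/118 = 55.9%, Subject B 17/54 = 31.5% → the emoji subject
(Subject B wins every recipient group but the emoji subject wins overall — Subject B's sends skew toward the low-rate dormant group.)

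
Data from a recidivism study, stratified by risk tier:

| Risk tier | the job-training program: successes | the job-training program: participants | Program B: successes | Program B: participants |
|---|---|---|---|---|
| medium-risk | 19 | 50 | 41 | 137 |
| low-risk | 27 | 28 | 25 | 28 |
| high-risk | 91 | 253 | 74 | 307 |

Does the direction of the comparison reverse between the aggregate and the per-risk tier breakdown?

No

Medium-risk: the job-training program 19/50 = 38.0%, Program B 41/137 = 29.9% → the job-training program
Low-risk: the job-training program 27/28 = 96.4%, Program B 25/28 = 89.3% → the job-training program
High-risk: the job-training program 91/253 = 36.0%, Program B 74/307 = 24.1% → the job-training program
Overall: the job-training program 137/331 = 41.4%, Program B 140/472 = 29.7% → the job-training program
The job-training program wins overall and in every risk group — no reversal.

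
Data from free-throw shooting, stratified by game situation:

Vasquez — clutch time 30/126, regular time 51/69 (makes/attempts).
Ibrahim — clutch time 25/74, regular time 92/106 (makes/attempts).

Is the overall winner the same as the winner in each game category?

Yes

Clutch time: Vasquez 30/126 = 23.8%, Ibrahim 25/74 = 33.8% → Ibrahim
Regular time: Vasquez 51/69 = 73.9%, Ibrahim 92/106 = 86.8% → Ibrahim
Overall: Vasquez 81/195 = 41.5%, Ibrahim 117/180 = 65.0% → Ibrahim
Ibrahim wins overall and in every game group — no reversal.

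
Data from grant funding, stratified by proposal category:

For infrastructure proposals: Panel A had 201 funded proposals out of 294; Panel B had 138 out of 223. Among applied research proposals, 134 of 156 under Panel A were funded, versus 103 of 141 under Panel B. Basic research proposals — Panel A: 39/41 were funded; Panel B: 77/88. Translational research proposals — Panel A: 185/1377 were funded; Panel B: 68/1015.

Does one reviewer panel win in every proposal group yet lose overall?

Infrastructure: Panel A 201/294 = 68.4%, Panel B 138/223 = 61.9% → Panel A
Applied research: Panel A 134/156 = 85.9%, Panel B 103/141 = 73.0% → Panel A
Basic research: Panel A 39/41 = 95.1%, Panel B 77/88 = 87.5% → Panel A
Translational research: Panel A 185/1377 = 13.4%, Panel B 68/1015 = 6.7% → Panel A
Overall: Panel A 559/1868 = 29.9%, Panel B 386/1467 = 26.3% → Panel A
Panel A wins overall and in every proposal group — no reversal.

No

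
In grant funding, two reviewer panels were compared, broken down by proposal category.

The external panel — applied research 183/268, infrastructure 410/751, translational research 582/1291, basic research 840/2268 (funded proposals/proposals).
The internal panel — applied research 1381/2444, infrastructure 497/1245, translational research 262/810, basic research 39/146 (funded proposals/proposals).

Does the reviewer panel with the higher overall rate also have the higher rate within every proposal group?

Applied research: the external panel 183/268 = 68.3%, the internal panel 1381/2444 = 56.5% → the external panel
Infrastructure: the external panel 410/751 = 54.6%, the internal panel 497/1245 = 39.9% → the external panel
Translational research: the external panel 582/1291 = 45.1%, the internal panel 262/810 = 32.3% → the external panel
Basic research: the external panel 840/2268 = 37.0%, the internal panel 39/146 = 26.7% → the external panel
Overall: the external panel 2015/4578 = 44.0%, the internal panel 2179/4645 = 46.9% → the internal panel
The external panel wins each proposal group but the internal panel wins overall — the comparison reverses. The external panel's proposals skew toward basic research, which has a lower base rate.

No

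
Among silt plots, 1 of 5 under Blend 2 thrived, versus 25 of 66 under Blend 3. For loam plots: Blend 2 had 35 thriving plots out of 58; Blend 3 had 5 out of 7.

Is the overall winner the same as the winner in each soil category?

No

Silt: Blend 2 1/5 = 20.0%, Blend 3 25/66 = 37.9% → Blend 3
Loam: Blend 2 35/58 = 60.3%, Blend 3 5/7 = 71.4% → Blend 3
Overall: Blend 2 36/63 = 57.1%, Blend 3 30/73 = 41.1% → Blend 2
Blend 3 wins each soil group but Blend 2 wins overall — the comparison reverses. Blend 3's plots skew toward silt, which has a lower base rate.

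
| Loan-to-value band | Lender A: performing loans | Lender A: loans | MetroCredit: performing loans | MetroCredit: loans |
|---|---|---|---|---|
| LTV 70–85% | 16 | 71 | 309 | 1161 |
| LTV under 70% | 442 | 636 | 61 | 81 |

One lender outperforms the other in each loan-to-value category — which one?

MetroCredit

LTV 70–85%: Lender A 16/71 = 22.5%, MetroCredit 309/1161 = 26.6% → MetroCredit
LTV under 70%: Lender A 442/636 = 69.5%, MetroCredit 61/81 = 75.3% → MetroCredit
MetroCredit has the higher rate in both groups.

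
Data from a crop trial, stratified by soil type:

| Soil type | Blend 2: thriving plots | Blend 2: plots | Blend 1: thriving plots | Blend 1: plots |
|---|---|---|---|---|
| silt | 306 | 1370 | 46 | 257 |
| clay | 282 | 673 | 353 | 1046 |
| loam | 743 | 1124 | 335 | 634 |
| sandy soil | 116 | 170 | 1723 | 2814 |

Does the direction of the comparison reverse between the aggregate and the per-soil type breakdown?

Yes

Silt: Blend 2 306/1370 = 22.3%, Blend 1 46/257 = 17.9% → Blend 2
Clay: Blend 2 282/673 = 41.9%, Blend 1 353/1046 = 33.7% → Blend 2
Loam: Blend 2 743/1124 = 66.1%, Blend 1 335/634 = 52.8% → Blend 2
Sandy soil: Blend 2 116/170 = 68.2%, Blend 1 1723/2814 = 61.2% → Blend 2
Overall: Blend 2 1447/3337 = 43.4%, Blend 1 2457/4751 = 51.7% → Blend 1
Blend 2 wins each soil group but Blend 1 wins overall — the comparison reverses. Blend 2's plots skew toward silt, which has a lower base rate.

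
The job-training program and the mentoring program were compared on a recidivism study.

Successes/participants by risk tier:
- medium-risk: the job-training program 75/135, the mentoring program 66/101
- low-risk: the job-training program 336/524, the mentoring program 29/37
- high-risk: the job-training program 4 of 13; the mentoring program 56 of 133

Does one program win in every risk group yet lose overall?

Yes

Medium-risk: the job-training program 75/135 = 55.6%, the mentoring program 66/101 = 65.3% → the mentoring program
Low-risk: the job-training program 336/524 = 64.1%, the mentoring program 29/37 = 78.4% → the mentoring program
High-risk: the job-training program 4/13 = 30.8%, the mentoring program 56/133 = 42.1% → the mentoring program
Overall: the job-training program 415/672 = 61.8%, the mentoring program 151/271 = 55.7% → the job-training program
The mentoring program wins each risk group but the job-training program wins overall — the comparison reverses. The mentoring program's participants skew toward high-risk, which has a lower base rate.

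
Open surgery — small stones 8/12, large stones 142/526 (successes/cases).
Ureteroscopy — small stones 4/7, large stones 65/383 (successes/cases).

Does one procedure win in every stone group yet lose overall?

Small stones: open surgery 8/12 = 66.7%, ureteroscopy 4/7 = 57.1% → open surgery
Large stones: open surgery 142/526 = 27.0%, ureteroscopy 65/383 = 17.0% → open surgery
Overall: open surgery 150/538 = 27.9%, ureteroscopy 69/390 = 17.7% → open surgery
Open surgery wins overall and in every stone group — no reversal.

No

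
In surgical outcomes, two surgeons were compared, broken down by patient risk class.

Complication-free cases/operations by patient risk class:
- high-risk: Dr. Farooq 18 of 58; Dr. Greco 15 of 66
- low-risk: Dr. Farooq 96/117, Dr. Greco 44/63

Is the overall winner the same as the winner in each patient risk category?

High-risk: Dr. Farooq 18/58 = 31.0%, Dr. Greco 15/66 = 22.7% → Dr. Farooq
Low-risk: Dr. Farooq 96/117 = 82.1%, Dr. Greco 44/63 = 69.8% → Dr. Farooq
Overall: Dr. Farooq 114/175 = 65.1%, Dr. Greco 59/129 = 45.7% → Dr. Farooq
Dr. Farooq wins overall and in every patient risk group — no reversal.

Yes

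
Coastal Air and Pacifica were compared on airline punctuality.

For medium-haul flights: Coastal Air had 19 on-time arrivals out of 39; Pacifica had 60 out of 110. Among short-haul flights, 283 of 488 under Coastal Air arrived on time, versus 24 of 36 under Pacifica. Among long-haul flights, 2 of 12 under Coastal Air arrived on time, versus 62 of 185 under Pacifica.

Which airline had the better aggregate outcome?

Medium-haul: Coastal Air 19/39 = 48.7%, Pacifica 60/110 = 54.5% → Pacifica
Short-haul: Coastal Air 283/488 = 58.0%, Pacifica 24/36 = 66.7% → Pacifica
Long-haul: Coastal Air 2/12 = 16.7%, Pacifica 62/185 = 33.5% → Pacifica
Overall: Coastal Air 304/539 = 56.4%, Pacifica 146/331 = 44.1% → Coastal Air
(Pacifica wins every route group but Coastal Air wins overall — Pacifica's flights skew toward the low-rate long-haul group.)

Coastal Air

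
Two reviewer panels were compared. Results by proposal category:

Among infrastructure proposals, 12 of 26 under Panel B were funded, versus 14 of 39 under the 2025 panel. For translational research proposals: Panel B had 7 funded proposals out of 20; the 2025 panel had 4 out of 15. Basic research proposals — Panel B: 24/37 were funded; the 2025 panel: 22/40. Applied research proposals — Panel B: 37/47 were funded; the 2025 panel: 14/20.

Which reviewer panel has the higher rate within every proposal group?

Panel B

Infrastructure: Panel B 12/26 = 46.2%, the 2025 panel 14/39 = 35.9% → Panel B
Translational research: Panel B 7/20 = 35.0%, the 2025 panel 4/15 = 26.7% → Panel B
Basic research: Panel B 24/37 = 64.9%, the 2025 panel 22/40 = 55.0% → Panel B
Applied research: Panel B 37/47 = 78.7%, the 2025 panel 14/20 = 70.0% → Panel B
Panel B has the higher rate in all 4 groups.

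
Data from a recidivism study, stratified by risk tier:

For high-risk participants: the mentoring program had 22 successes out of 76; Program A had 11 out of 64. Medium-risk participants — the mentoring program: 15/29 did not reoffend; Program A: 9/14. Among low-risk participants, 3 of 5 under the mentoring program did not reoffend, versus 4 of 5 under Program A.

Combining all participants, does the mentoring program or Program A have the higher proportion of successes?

High-risk: the mentoring program 22/76 = 28.9%, Program A 11/64 = 17.2% → the mentoring program
Medium-risk: the mentoring program 15/29 = 51.7%, Program A 9/14 = 64.3% → Program A
Low-risk: the mentoring program 3/5 = 60.0%, Program A 4/5 = 80.0% → Program A
Overall: the mentoring program 40/110 = 36.4%, Program A 24/83 = 28.9% → the mentoring program
(Neither sweeps every risk group, but the mentoring program has the higher pooled rate.)

the mentoring program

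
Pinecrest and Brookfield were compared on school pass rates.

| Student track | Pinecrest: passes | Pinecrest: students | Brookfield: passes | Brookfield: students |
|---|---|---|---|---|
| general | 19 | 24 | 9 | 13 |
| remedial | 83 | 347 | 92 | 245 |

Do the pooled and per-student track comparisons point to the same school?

No

General: Pinecrest 19/24 = 79.2%, Brookfield 9/13 = 69.2% → Pinecrest
Remedial: Pinecrest 83/347 = 23.9%, Brookfield 92/245 = 37.6% → Brookfield
Overall: Pinecrest 102/371 = 27.5%, Brookfield 101/258 = 39.1% → Brookfield
Neither sweeps: Pinecrest wins 1 of 2 groups, Brookfield wins 1. Brookfield wins overall but not every group — no Simpson reversal.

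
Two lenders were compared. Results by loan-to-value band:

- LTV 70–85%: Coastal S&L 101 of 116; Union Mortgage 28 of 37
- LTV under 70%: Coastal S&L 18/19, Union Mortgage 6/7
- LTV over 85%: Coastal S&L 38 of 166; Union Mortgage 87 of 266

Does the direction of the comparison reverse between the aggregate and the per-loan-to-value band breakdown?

No

LTV 70–85%: Coastal S&L 101/116 = 87.1%, Union Mortgage 28/37 = 75.7% → Coastal S&L
LTV under 70%: Coastal S&L 18/19 = 94.7%, Union Mortgage 6/7 = 85.7% → Coastal S&L
LTV over 85%: Coastal S&L 38/166 = 22.9%, Union Mortgage 87/266 = 32.7% → Union Mortgage
Overall: Coastal S&L 157/301 = 52.2%, Union Mortgage 121/310 = 39.0% → Coastal S&L
Neither sweeps: Coastal S&L wins 2 of 3 groups, Union Mortgage wins 1. Coastal S&L wins overall but not every group — no Simpson reversal.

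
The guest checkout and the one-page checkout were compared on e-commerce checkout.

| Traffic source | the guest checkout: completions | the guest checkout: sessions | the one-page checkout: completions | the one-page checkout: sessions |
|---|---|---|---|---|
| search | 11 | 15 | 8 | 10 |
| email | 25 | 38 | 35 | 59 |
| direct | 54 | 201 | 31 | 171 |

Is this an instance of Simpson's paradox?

No

Search: the guest checkout 11/15 = 73.3%, the one-page checkout 8/10 = 80.0% → the one-page checkout
Email: the guest checkout 25/38 = 65.8%, the one-page checkout 35/59 = 59.3% → the guest checkout
Direct: the guest checkout 54/201 = 26.9%, the one-page checkout 31/171 = 18.1% → the guest checkout
Overall: the guest checkout 90/254 = 35.4%, the one-page checkout 74/240 = 30.8% → the guest checkout
Neither sweeps: the guest checkout wins 2 of 3 groups, the one-page checkout wins 1. The guest checkout wins overall but not every group — no Simpson reversal.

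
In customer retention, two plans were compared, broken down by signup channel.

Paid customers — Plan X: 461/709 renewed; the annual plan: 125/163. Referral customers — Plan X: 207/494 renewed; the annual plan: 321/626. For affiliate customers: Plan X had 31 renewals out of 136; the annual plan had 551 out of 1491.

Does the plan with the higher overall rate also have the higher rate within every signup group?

No

Paid: Plan X 461/709 = 65.0%, the annual plan 125/163 = 76.7% → the annual plan
Referral: Plan X 207/494 = 41.9%, the annual plan 321/626 = 51.3% → the annual plan
Affiliate: Plan X 31/136 = 22.8%, the annual plan 551/1491 = 37.0% → the annual plan
Overall: Plan X 699/1339 = 52.2%, the annual plan 997/2280 = 43.7% → Plan X
The annual plan wins each signup group but Plan X wins overall — the comparison reverses. The annual plan's customers skew toward affiliate, which has a lower base rate.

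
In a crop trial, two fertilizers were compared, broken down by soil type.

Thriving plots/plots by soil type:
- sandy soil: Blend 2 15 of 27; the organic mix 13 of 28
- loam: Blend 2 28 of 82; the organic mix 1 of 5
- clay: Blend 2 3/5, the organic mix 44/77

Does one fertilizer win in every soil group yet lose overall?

Yes

Sandy soil: Blend 2 15/27 = 55.6%, the organic mix 13/28 = 46.4% → Blend 2
Loam: Blend 2 28/82 = 34.1%, the organic mix 1/5 = 20.0% → Blend 2
Clay: Blend 2 3/5 = 60.0%, the organic mix 44/77 = 57.1% → Blend 2
Overall: Blend 2 46/114 = 40.4%, the organic mix 58/110 = 52.7% → the organic mix
Blend 2 wins each soil group but the organic mix wins overall — the comparison reverses. Blend 2's plots skew toward loam, which has a lower base rate.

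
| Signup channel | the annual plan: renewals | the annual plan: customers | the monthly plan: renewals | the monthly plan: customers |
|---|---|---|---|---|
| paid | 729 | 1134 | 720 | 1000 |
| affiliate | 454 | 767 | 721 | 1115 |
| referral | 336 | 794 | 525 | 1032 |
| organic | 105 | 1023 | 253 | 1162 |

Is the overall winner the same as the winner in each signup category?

Paid: the annual plan 729/1134 = 64.3%, the monthly plan 720/1000 = 72.0% → the monthly plan
Affiliate: the annual plan 454/767 = 59.2%, the monthly plan 721/1115 = 64.7% → the monthly plan
Referral: the annual plan 336/794 = 42.3%, the monthly plan 525/1032 = 50.9% → the monthly plan
Organic: the annual plan 105/1023 = 10.3%, the monthly plan 253/1162 = 21.8% → the monthly plan
Overall: the annual plan 1624/3718 = 43.7%, the monthly plan 2219/4309 = 51.5% → the monthly plan
The monthly plan wins overall and in every signup group — no reversal.

Yes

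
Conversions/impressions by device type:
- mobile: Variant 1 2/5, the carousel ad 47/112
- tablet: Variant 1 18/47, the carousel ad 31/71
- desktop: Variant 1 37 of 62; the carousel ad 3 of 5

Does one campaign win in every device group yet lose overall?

Mobile: Variant 1 2/5 = 40.0%, the carousel ad 47/112 = 42.0% → the carousel ad
Tablet: Variant 1 18/47 = 38.3%, the carousel ad 31/71 = 43.7% → the carousel ad
Desktop: Variant 1 37/62 = 59.7%, the carousel ad 3/5 = 60.0% → the carousel ad
Overall: Variant 1 57/114 = 50.0%, the carousel ad 81/188 = 43.1% → Variant 1
The carousel ad wins each device group but Variant 1 wins overall — the comparison reverses. The carousel ad's impressions skew toward mobile, which has a lower base rate.

Yes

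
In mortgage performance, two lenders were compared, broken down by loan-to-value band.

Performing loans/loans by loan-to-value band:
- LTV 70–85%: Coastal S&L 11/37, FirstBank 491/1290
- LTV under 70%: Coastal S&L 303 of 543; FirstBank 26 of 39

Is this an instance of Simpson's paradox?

Yes

LTV 70–85%: Coastal S&L 11/37 = 29.7%, FirstBank 491/1290 = 38.1% → FirstBank
LTV under 70%: Coastal S&L 303/543 = 55.8%, FirstBank 26/39 = 66.7% → FirstBank
Overall: Coastal S&L 314/580 = 54.1%, FirstBank 517/1329 = 38.9% → Coastal S&L
FirstBank wins each loan-to-value group but Coastal S&L wins overall — the comparison reverses. FirstBank's loans skew toward LTV 70–85%, which has a lower base rate.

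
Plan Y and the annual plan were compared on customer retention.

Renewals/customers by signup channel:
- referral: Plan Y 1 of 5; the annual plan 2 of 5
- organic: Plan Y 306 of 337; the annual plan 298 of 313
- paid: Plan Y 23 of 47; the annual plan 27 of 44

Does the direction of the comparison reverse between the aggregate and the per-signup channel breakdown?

Referral: Plan Y 1/5 = 20.0%, the annual plan 2/5 = 40.0% → the annual plan
Organic: Plan Y 306/337 = 90.8%, the annual plan 298/313 = 95.2% → the annual plan
Paid: Plan Y 23/47 = 48.9%, the annual plan 27/44 = 61.4% → the annual plan
Overall: Plan Y 330/389 = 84.8%, the annual plan 327/362 = 90.3% → the annual plan
The annual plan wins overall and in every signup group — no reversal.

No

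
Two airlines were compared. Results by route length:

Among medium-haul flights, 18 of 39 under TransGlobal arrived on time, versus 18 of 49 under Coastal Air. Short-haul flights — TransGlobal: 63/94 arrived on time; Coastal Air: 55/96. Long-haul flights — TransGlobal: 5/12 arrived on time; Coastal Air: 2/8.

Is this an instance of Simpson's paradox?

No

Medium-haul: TransGlobal 18/39 = 46.2%, Coastal Air 18/49 = 36.7% → TransGlobal
Short-haul: TransGlobal 63/94 = 67.0%, Coastal Air 55/96 = 57.3% → TransGlobal
Long-haul: TransGlobal 5/12 = 41.7%, Coastal Air 2/8 = 25.0% → TransGlobal
Overall: TransGlobal 86/145 = 59.3%, Coastal Air 75/153 = 49.0% → TransGlobal
TransGlobal wins overall and in every route group — no reversal.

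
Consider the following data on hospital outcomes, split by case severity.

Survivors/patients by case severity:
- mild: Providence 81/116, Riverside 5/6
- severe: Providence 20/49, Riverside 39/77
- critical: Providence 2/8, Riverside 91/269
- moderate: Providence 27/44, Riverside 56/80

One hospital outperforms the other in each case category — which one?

Riverside

Mild: Providence 81/116 = 69.8%, Riverside 5/6 = 83.3% → Riverside
Severe: Providence 20/49 = 40.8%, Riverside 39/77 = 50.6% → Riverside
Critical: Providence 2/8 = 25.0%, Riverside 91/269 = 33.8% → Riverside
Moderate: Providence 27/44 = 61.4%, Riverside 56/80 = 70.0% → Riverside
Riverside has the higher rate in all 4 groups.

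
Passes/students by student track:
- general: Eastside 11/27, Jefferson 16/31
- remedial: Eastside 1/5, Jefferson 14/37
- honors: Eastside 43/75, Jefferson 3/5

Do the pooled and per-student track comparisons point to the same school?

No

General: Eastside 11/27 = 40.7%, Jefferson 16/31 = 51.6% → Jefferson
Remedial: Eastside 1/5 = 20.0%, Jefferson 14/37 = 37.8% → Jefferson
Honors: Eastside 43/75 = 57.3%, Jefferson 3/5 = 60.0% → Jefferson
Overall: Eastside 55/107 = 51.4%, Jefferson 33/73 = 45.2% → Eastside
Jefferson wins each student group but Eastside wins overall — the comparison reverses. Jefferson's students skew toward remedial, which has a lower base rate.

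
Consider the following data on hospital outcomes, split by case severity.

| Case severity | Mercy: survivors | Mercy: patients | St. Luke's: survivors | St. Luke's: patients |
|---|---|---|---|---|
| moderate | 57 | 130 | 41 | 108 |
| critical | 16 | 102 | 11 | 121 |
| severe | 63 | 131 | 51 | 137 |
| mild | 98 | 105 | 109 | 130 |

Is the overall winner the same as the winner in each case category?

Moderate: Mercy 57/130 = 43.8%, St. Luke's 41/108 = 38.0% → Mercy
Critical: Mercy 16/102 = 15.7%, St. Luke's 11/121 = 9.1% → Mercy
Severe: Mercy 63/131 = 48.1%, St. Luke's 51/137 = 37.2% → Mercy
Mild: Mercy 98/105 = 93.3%, St. Luke's 109/130 = 83.8% → Mercy
Overall: Mercy 234/468 = 50.0%, St. Luke's 212/496 = 42.7% → Mercy
Mercy wins overall and in every case group — no reversal.

Yes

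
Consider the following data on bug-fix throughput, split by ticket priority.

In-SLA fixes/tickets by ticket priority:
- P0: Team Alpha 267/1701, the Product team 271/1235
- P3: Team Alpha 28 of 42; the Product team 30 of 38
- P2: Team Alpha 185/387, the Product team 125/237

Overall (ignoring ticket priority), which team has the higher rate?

the Product team

P0: Team Alpha 267/1701 = 15.7%, the Product team 271/1235 = 21.9% → the Product team
P3: Team Alpha 28/42 = 66.7%, the Product team 30/38 = 78.9% → the Product team
P2: Team Alpha 185/387 = 47.8%, the Product team 125/237 = 52.7% → the Product team
Overall: Team Alpha 480/2130 = 22.5%, the Product team 426/1510 = 28.2% → the Product team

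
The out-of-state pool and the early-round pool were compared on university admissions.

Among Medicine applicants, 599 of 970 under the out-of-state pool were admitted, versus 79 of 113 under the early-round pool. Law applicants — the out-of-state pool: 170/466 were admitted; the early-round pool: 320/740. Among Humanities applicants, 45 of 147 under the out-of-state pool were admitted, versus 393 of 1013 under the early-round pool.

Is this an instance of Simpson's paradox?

Medicine: the out-of-state pool 599/970 = 61.8%, the early-round pool 79/113 = 69.9% → the early-round pool
Law: the out-of-state pool 170/466 = 36.5%, the early-round pool 320/740 = 43.2% → the early-round pool
Humanities: the out-of-state pool 45/147 = 30.6%, the early-round pool 393/1013 = 38.8% → the early-round pool
Overall: the out-of-state pool 814/1583 = 51.4%, the early-round pool 792/1866 = 42.4% → the out-of-state pool
The early-round pool wins each department group but the out-of-state pool wins overall — the comparison reverses. The early-round pool's applicants skew toward Humanities, which has a lower base rate.

Yes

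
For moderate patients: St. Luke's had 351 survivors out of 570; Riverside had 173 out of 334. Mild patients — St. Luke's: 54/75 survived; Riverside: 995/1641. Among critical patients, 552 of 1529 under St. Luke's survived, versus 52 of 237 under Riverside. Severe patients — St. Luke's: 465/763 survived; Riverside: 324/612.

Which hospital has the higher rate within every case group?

Moderate: St. Luke's 351/570 = 61.6%, Riverside 173/334 = 51.8% → St. Luke's
Mild: St. Luke's 54/75 = 72.0%, Riverside 995/1641 = 60.6% → St. Luke's
Critical: St. Luke's 552/1529 = 36.1%, Riverside 52/237 = 21.9% → St. Luke's
Severe: St. Luke's 465/763 = 60.9%, Riverside 324/612 = 52.9% → St. Luke's
St. Luke's has the higher rate in all 4 groups.

St. Luke's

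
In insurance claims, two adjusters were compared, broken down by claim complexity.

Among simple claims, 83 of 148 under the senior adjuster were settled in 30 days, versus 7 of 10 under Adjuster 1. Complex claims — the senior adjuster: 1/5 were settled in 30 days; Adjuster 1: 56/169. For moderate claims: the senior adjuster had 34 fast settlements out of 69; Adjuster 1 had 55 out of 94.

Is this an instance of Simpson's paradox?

Yes

Simple: the senior adjuster 83/148 = 56.1%, Adjuster 1 7/10 = 70.0% → Adjuster 1
Complex: the senior adjuster 1/5 = 20.0%, Adjuster 1 56/169 = 33.1% → Adjuster 1
Moderate: the senior adjuster 34/69 = 49.3%, Adjuster 1 55/94 = 58.5% → Adjuster 1
Overall: the senior adjuster 118/222 = 53.2%, Adjuster 1 118/273 = 43.2% → the senior adjuster
Adjuster 1 wins each claim group but the senior adjuster wins overall — the comparison reverses. Adjuster 1's claims skew toward complex, which has a lower base rate.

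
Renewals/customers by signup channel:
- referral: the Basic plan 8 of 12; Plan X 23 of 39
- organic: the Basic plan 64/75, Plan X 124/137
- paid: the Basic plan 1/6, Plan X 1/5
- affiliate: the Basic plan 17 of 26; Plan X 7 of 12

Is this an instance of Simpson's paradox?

Referral: the Basic plan 8/12 = 66.7%, Plan X 23/39 = 59.0% → the Basic plan
Organic: the Basic plan 64/75 = 85.3%, Plan X 124/137 = 90.5% → Plan X
Paid: the Basic plan 1/6 = 16.7%, Plan X 1/5 = 20.0% → Plan X
Affiliate: the Basic plan 17/26 = 65.4%, Plan X 7/12 = 58.3% → the Basic plan
Overall: the Basic plan 90/119 = 75.6%, Plan X 155/193 = 80.3% → Plan X
Neither sweeps: the Basic plan wins 2 of 4 groups, Plan X wins 2. Plan X wins overall but not every group — no Simpson reversal.

No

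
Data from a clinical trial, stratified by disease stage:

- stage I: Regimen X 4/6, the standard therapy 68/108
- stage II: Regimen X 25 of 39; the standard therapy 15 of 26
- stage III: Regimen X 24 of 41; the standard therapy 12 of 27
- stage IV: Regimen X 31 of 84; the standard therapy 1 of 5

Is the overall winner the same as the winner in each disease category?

No

Stage I: Regimen X 4/6 = 66.7%, the standard therapy 68/108 = 63.0% → Regimen X
Stage II: Regimen X 25/39 = 64.1%, the standard therapy 15/26 = 57.7% → Regimen X
Stage III: Regimen X 24/41 = 58.5%, the standard therapy 12/27 = 44.4% → Regimen X
Stage IV: Regimen X 31/84 = 36.9%, the standard therapy 1/5 = 20.0% → Regimen X
Overall: Regimen X 84/170 = 49.4%, the standard therapy 96/166 = 57.8% → the standard therapy
Regimen X wins each disease group but the standard therapy wins overall — the comparison reverses. Regimen X's patients skew toward stage IV, which has a lower base rate.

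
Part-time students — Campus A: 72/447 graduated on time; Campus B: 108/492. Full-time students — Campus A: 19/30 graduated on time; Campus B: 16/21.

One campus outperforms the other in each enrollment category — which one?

Campus B

Part-time: Campus A 72/447 = 16.1%, Campus B 108/492 = 22.0% → Campus B
Full-time: Campus A 19/30 = 63.3%, Campus B 16/21 = 76.2% → Campus B
Campus B has the higher rate in both groups.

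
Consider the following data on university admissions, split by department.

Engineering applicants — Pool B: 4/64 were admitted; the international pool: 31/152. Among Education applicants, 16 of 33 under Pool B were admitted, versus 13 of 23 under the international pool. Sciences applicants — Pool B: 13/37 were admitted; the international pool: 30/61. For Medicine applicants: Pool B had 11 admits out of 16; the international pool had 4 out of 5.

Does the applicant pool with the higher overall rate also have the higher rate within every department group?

Yes

Engineering: Pool B 4/64 = 6.2%, the international pool 31/152 = 20.4% → the international pool
Education: Pool B 16/33 = 48.5%, the international pool 13/23 = 56.5% → the international pool
Sciences: Pool B 13/37 = 35.1%, the international pool 30/61 = 49.2% → the international pool
Medicine: Pool B 11/16 = 68.8%, the international pool 4/5 = 80.0% → the international pool
Overall: Pool B 44/150 = 29.3%, the international pool 78/241 = 32.4% → the international pool
The international pool wins overall and in every department group — no reversal.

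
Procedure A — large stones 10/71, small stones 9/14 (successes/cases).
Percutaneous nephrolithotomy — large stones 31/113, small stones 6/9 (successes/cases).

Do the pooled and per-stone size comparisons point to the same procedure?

Large stones: Procedure A 10/71 = 14.1%, percutaneous nephrolithotomy 31/113 = 27.4% → percutaneous nephrolithotomy
Small stones: Procedure A 9/14 = 64.3%, percutaneous nephrolithotomy 6/9 = 66.7% → percutaneous nephrolithotomy
Overall: Procedure A 19/85 = 22.4%, percutaneous nephrolithotomy 37/122 = 30.3% → percutaneous nephrolithotomy
Percutaneous nephrolithotomy wins overall and in every stone group — no reversal.

Yes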